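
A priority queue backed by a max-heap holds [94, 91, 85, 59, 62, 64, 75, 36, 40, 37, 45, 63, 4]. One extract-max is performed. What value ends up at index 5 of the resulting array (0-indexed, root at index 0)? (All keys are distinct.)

64

remove root 94; move last element 4 to root → [4, 91, 85, 59, 62, 64, 75, 36, 40, 37, 45, 63]
4 vs larger child 91 at index 1, swap → [91, 4, 85, 59, 62, 64, 75, 36, 40, 37, 45, 63]
4 vs larger child 62 at index 4, swap → [91, 62, 85, 59, 4, 64, 75, 36, 40, 37, 45, 63]
4 vs larger child 45 at index 10, swap → [91, 62, 85, 59, 45, 64, 75, 36, 40, 37, 4, 63]
resulting array: [91, 62, 85, 59, 45, 64, 75, 36, 40, 37, 4, 63]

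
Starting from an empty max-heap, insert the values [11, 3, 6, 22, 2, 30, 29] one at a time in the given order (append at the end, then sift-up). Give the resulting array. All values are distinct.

[30, 11, 29, 3, 2, 6, 22]

Insert 11:
  append 11 at index 0 → [11] (no swap needed)
Insert 3:
  append 3 at index 1 → [11, 3] (no swap needed)
Insert 6:
  append 6 at index 2 → [11, 3, 6] (no swap needed)
Insert 22:
  append 22 at index 3 → [11, 3, 6, 22]
  22 > parent 3 at index 1, swap → [11, 22, 6, 3]
  22 > parent 11 at index 0, swap → [22, 11, 6, 3]
Insert 2:
  append 2 at index 4 → [22, 11, 6, 3, 2] (no swap needed)
Insert 30:
  append 30 at index 5 → [22, 11, 6, 3, 2, 30]
  30 > parent 6 at index 2, swap → [22, 11, 30, 3, 2, 6]
  30 > parent 22 at index 0, swap → [30, 11, 22, 3, 2, 6]
Insert 29:
  append 29 at index 6 → [30, 11, 22, 3, 2, 6, 29]
  29 > parent 22 at index 2, swap → [30, 11, 29, 3, 2, 6, 22]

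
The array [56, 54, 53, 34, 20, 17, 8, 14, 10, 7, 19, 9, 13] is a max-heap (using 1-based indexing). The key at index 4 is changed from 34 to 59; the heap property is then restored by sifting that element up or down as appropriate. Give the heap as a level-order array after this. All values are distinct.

[59, 56, 53, 54, 20, 17, 8, 14, 10, 7, 19, 9, 13]

set index 4 from 34 to 59 → [56, 54, 53, 59, 20, 17, 8, 14, 10, 7, 19, 9, 13]
59 > parent 54 at index 2, swap → [56, 59, 53, 54, 20, 17, 8, 14, 10, 7, 19, 9, 13]
59 > parent 56 at index 1, swap → [59, 56, 53, 54, 20, 17, 8, 14, 10, 7, 19, 9, 13]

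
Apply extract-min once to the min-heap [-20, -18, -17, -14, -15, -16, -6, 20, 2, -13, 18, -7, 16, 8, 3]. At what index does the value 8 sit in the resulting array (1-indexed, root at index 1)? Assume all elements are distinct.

14

remove root -20; move last element 3 to root → [3, -18, -17, -14, -15, -16, -6, 20, 2, -13, 18, -7, 16, 8]
3 vs smaller child -18 at index 2, swap → [-18, 3, -17, -14, -15, -16, -6, 20, 2, -13, 18, -7, 16, 8]
3 vs smaller child -15 at index 5, swap → [-18, -15, -17, -14, 3, -16, -6, 20, 2, -13, 18, -7, 16, 8]
3 vs smaller child -13 at index 10, swap → [-18, -15, -17, -14, -13, -16, -6, 20, 2, 3, 18, -7, 16, 8]
resulting array: [-18, -15, -17, -14, -13, -16, -6, 20, 2, 3, 18, -7, 16, 8]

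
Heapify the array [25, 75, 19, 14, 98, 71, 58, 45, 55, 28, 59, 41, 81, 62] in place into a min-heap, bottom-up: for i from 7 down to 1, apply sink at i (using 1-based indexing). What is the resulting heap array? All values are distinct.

sift down from index 7: already satisfies heap property
sift down from index 6:
  71 vs smaller child 41 at index 12, swap → [25, 75, 19, 14, 98, 41, 58, 45, 55, 28, 59, 71, 81, 62]
sift down from index 5:
  98 vs smaller child 28 at index 10, swap → [25, 75, 19, 14, 28, 41, 58, 45, 55, 98, 59, 71, 81, 62]
sift down from index 4: already satisfies heap property
sift down from index 3: already satisfies heap property
sift down from index 2:
  75 vs smaller child 14 at index 4, swap → [25, 14, 19, 75, 28, 41, 58, 45, 55, 98, 59, 71, 81, 62]
  75 vs smaller child 45 at index 8, swap → [25, 14, 19, 45, 28, 41, 58, 75, 55, 98, 59, 71, 81, 62]
sift down from index 1:
  25 vs smaller child 14 at index 2, swap → [14, 25, 19, 45, 28, 41, 58, 75, 55, 98, 59, 71, 81, 62]

[14, 25, 19, 45, 28, 41, 58, 75, 55, 98, 59, 71, 81, 62]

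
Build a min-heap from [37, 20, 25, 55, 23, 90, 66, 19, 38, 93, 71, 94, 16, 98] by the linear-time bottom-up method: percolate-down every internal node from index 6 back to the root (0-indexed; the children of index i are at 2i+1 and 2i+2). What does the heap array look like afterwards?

sift down from index 6: already satisfies heap property
sift down from index 5:
  90 vs smaller child 16 at index 12, swap → [37, 20, 25, 55, 23, 16, 66, 19, 38, 93, 71, 94, 90, 98]
sift down from index 4: already satisfies heap property
sift down from index 3:
  55 vs smaller child 19 at index 7, swap → [37, 20, 25, 19, 23, 16, 66, 55, 38, 93, 71, 94, 90, 98]
sift down from index 2:
  25 vs smaller child 16 at index 5, swap → [37, 20, 16, 19, 23, 25, 66, 55, 38, 93, 71, 94, 90, 98]
sift down from index 1:
  20 vs smaller child 19 at index 3, swap → [37, 19, 16, 20, 23, 25, 66, 55, 38, 93, 71, 94, 90, 98]
sift down from index 0:
  37 vs smaller child 16 at index 2, swap → [16, 19, 37, 20, 23, 25, 66, 55, 38, 93, 71, 94, 90, 98]
  37 vs smaller child 25 at index 5, swap → [16, 19, 25, 20, 23, 37, 66, 55, 38, 93, 71, 94, 90, 98]

[16, 19, 25, 20, 23, 37, 66, 55, 38, 93, 71, 94, 90, 98]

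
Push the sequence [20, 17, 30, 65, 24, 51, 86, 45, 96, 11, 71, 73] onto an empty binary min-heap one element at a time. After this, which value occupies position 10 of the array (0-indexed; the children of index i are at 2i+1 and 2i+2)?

71

Insert 20:
  append 20 at index 0 → [20] (no swap needed)
Insert 17:
  append 17 at index 1 → [20, 17]
  17 < parent 20 at index 0, swap → [17, 20]
Insert 30:
  append 30 at index 2 → [17, 20, 30] (no swap needed)
Insert 65:
  append 65 at index 3 → [17, 20, 30, 65] (no swap needed)
Insert 24:
  append 24 at index 4 → [17, 20, 30, 65, 24] (no swap needed)
Insert 51:
  append 51 at index 5 → [17, 20, 30, 65, 24, 51] (no swap needed)
Insert 86:
  append 86 at index 6 → [17, 20, 30, 65, 24, 51, 86] (no swap needed)
Insert 45:
  append 45 at index 7 → [17, 20, 30, 65, 24, 51, 86, 45]
  45 < parent 65 at index 3, swap → [17, 20, 30, 45, 24, 51, 86, 65]
Insert 96:
  append 96 at index 8 → [17, 20, 30, 45, 24, 51, 86, 65, 96] (no swap needed)
Insert 11:
  append 11 at index 9 → [17, 20, 30, 45, 24, 51, 86, 65, 96, 11]
  11 < parent 24 at index 4, swap → [17, 20, 30, 45, 11, 51, 86, 65, 96, 24]
  11 < parent 20 at index 1, swap → [17, 11, 30, 45, 20, 51, 86, 65, 96, 24]
  11 < parent 17 at index 0, swap → [11, 17, 30, 45, 20, 51, 86, 65, 96, 24]
Insert 71:
  append 71 at index 10 → [11, 17, 30, 45, 20, 51, 86, 65, 96, 24, 71] (no swap needed)
Insert 73:
  append 73 at index 11 → [11, 17, 30, 45, 20, 51, 86, 65, 96, 24, 71, 73] (no swap needed)
resulting array: [11, 17, 30, 45, 20, 51, 86, 65, 96, 24, 71, 73]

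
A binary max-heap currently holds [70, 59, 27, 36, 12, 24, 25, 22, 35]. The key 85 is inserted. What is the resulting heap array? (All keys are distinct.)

[85, 70, 27, 36, 59, 24, 25, 22, 35, 12]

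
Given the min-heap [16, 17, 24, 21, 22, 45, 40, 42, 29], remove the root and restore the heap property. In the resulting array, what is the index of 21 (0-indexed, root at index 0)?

remove root 16; move last element 29 to root → [29, 17, 24, 21, 22, 45, 40, 42]
29 vs smaller child 17 at index 1, swap → [17, 29, 24, 21, 22, 45, 40, 42]
29 vs smaller child 21 at index 3, swap → [17, 21, 24, 29, 22, 45, 40, 42]
resulting array: [17, 21, 24, 29, 22, 45, 40, 42]

1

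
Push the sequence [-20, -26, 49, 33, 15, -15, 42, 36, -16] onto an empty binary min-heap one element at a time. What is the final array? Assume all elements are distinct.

[-26, -20, -15, -16, 15, 49, 42, 36, 33]

Insert -20:
  append -20 at index 0 → [-20] (no swap needed)
Insert -26:
  append -26 at index 1 → [-20, -26]
  -26 < parent -20 at index 0, swap → [-26, -20]
Insert 49:
  append 49 at index 2 → [-26, -20, 49] (no swap needed)
Insert 33:
  append 33 at index 3 → [-26, -20, 49, 33] (no swap needed)
Insert 15:
  append 15 at index 4 → [-26, -20, 49, 33, 15] (no swap needed)
Insert -15:
  append -15 at index 5 → [-26, -20, 49, 33, 15, -15]
  -15 < parent 49 at index 2, swap → [-26, -20, -15, 33, 15, 49]
Insert 42:
  append 42 at index 6 → [-26, -20, -15, 33, 15, 49, 42] (no swap needed)
Insert 36:
  append 36 at index 7 → [-26, -20, -15, 33, 15, 49, 42, 36] (no swap needed)
Insert -16:
  append -16 at index 8 → [-26, -20, -15, 33, 15, 49, 42, 36, -16]
  -16 < parent 33 at index 3, swap → [-26, -20, -15, -16, 15, 49, 42, 36, 33]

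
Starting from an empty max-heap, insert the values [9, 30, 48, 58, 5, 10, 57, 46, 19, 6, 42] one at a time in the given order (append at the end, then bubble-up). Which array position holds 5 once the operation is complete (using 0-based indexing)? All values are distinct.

9

Insert 9:
  append 9 at index 0 → [9] (no swap needed)
Insert 30:
  append 30 at index 1 → [9, 30]
  30 > parent 9 at index 0, swap → [30, 9]
Insert 48:
  append 48 at index 2 → [30, 9, 48]
  48 > parent 30 at index 0, swap → [48, 9, 30]
Insert 58:
  append 58 at index 3 → [48, 9, 30, 58]
  58 > parent 9 at index 1, swap → [48, 58, 30, 9]
  58 > parent 48 at index 0, swap → [58, 48, 30, 9]
Insert 5:
  append 5 at index 4 → [58, 48, 30, 9, 5] (no swap needed)
Insert 10:
  append 10 at index 5 → [58, 48, 30, 9, 5, 10] (no swap needed)
Insert 57:
  append 57 at index 6 → [58, 48, 30, 9, 5, 10, 57]
  57 > parent 30 at index 2, swap → [58, 48, 57, 9, 5, 10, 30]
Insert 46:
  append 46 at index 7 → [58, 48, 57, 9, 5, 10, 30, 46]
  46 > parent 9 at index 3, swap → [58, 48, 57, 46, 5, 10, 30, 9]
Insert 19:
  append 19 at index 8 → [58, 48, 57, 46, 5, 10, 30, 9, 19] (no swap needed)
Insert 6:
  append 6 at index 9 → [58, 48, 57, 46, 5, 10, 30, 9, 19, 6]
  6 > parent 5 at index 4, swap → [58, 48, 57, 46, 6, 10, 30, 9, 19, 5]
Insert 42:
  append 42 at index 10 → [58, 48, 57, 46, 6, 10, 30, 9, 19, 5, 42]
  42 > parent 6 at index 4, swap → [58, 48, 57, 46, 42, 10, 30, 9, 19, 5, 6]
resulting array: [58, 48, 57, 46, 42, 10, 30, 9, 19, 5, 6]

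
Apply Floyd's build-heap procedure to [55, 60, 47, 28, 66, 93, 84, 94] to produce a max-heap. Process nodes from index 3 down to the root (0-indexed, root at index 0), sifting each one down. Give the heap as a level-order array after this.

[94, 66, 93, 60, 55, 47, 84, 28]

sift down from index 3:
  28 vs only child 94 at index 7, swap → [55, 60, 47, 94, 66, 93, 84, 28]
sift down from index 2:
  47 vs larger child 93 at index 5, swap → [55, 60, 93, 94, 66, 47, 84, 28]
sift down from index 1:
  60 vs larger child 94 at index 3, swap → [55, 94, 93, 60, 66, 47, 84, 28]
sift down from index 0:
  55 vs larger child 94 at index 1, swap → [94, 55, 93, 60, 66, 47, 84, 28]
  55 vs larger child 66 at index 4, swap → [94, 66, 93, 60, 55, 47, 84, 28]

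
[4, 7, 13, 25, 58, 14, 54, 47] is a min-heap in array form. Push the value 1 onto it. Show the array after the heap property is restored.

append 1 at index 8 → [4, 7, 13, 25, 58, 14, 54, 47, 1]
1 < parent 25 at index 3, swap → [4, 7, 13, 1, 58, 14, 54, 47, 25]
1 < parent 7 at index 1, swap → [4, 1, 13, 7, 58, 14, 54, 47, 25]
1 < parent 4 at index 0, swap → [1, 4, 13, 7, 58, 14, 54, 47, 25]

[1, 4, 13, 7, 58, 14, 54, 47, 25]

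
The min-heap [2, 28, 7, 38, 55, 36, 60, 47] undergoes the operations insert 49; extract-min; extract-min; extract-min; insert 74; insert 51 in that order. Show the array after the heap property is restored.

insert 49:
  append 49 at index 8 → [2, 28, 7, 38, 55, 36, 60, 47, 49] (no swap needed)
extract-min → returns 2:
  remove root 2; move last element 49 to root → [49, 28, 7, 38, 55, 36, 60, 47]
  49 vs smaller child 7 at index 2, swap → [7, 28, 49, 38, 55, 36, 60, 47]
  49 vs smaller child 36 at index 5, swap → [7, 28, 36, 38, 55, 49, 60, 47]
extract-min → returns 7:
  remove root 7; move last element 47 to root → [47, 28, 36, 38, 55, 49, 60]
  47 vs smaller child 28 at index 1, swap → [28, 47, 36, 38, 55, 49, 60]
  47 vs smaller child 38 at index 3, swap → [28, 38, 36, 47, 55, 49, 60]
extract-min → returns 28:
  remove root 28; move last element 60 to root → [60, 38, 36, 47, 55, 49]
  60 vs smaller child 36 at index 2, swap → [36, 38, 60, 47, 55, 49]
  60 vs only child 49 at index 5, swap → [36, 38, 49, 47, 55, 60]
insert 74:
  append 74 at index 6 → [36, 38, 49, 47, 55, 60, 74] (no swap needed)
insert 51:
  append 51 at index 7 → [36, 38, 49, 47, 55, 60, 74, 51] (no swap needed)

[36, 38, 49, 47, 55, 60, 74, 51]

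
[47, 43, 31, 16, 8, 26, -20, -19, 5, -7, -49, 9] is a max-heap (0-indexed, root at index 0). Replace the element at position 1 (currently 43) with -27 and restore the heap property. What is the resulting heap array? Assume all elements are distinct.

[47, 16, 31, 5, 8, 26, -20, -19, -27, -7, -49, 9]

set index 1 from 43 to -27 → [47, -27, 31, 16, 8, 26, -20, -19, 5, -7, -49, 9]
-27 vs larger child 16 at index 3, swap → [47, 16, 31, -27, 8, 26, -20, -19, 5, -7, -49, 9]
-27 vs larger child 5 at index 8, swap → [47, 16, 31, 5, 8, 26, -20, -19, -27, -7, -49, 9]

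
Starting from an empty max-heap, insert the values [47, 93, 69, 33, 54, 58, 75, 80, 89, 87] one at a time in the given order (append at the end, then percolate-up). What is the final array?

Insert 47:
  append 47 at index 0 → [47] (no swap needed)
Insert 93:
  append 93 at index 1 → [47, 93]
  93 > parent 47 at index 0, swap → [93, 47]
Insert 69:
  append 69 at index 2 → [93, 47, 69] (no swap needed)
Insert 33:
  append 33 at index 3 → [93, 47, 69, 33] (no swap needed)
Insert 54:
  append 54 at index 4 → [93, 47, 69, 33, 54]
  54 > parent 47 at index 1, swap → [93, 54, 69, 33, 47]
Insert 58:
  append 58 at index 5 → [93, 54, 69, 33, 47, 58] (no swap needed)
Insert 75:
  append 75 at index 6 → [93, 54, 69, 33, 47, 58, 75]
  75 > parent 69 at index 2, swap → [93, 54, 75, 33, 47, 58, 69]
Insert 80:
  append 80 at index 7 → [93, 54, 75, 33, 47, 58, 69, 80]
  80 > parent 33 at index 3, swap → [93, 54, 75, 80, 47, 58, 69, 33]
  80 > parent 54 at index 1, swap → [93, 80, 75, 54, 47, 58, 69, 33]
Insert 89:
  append 89 at index 8 → [93, 80, 75, 54, 47, 58, 69, 33, 89]
  89 > parent 54 at index 3, swap → [93, 80, 75, 89, 47, 58, 69, 33, 54]
  89 > parent 80 at index 1, swap → [93, 89, 75, 80, 47, 58, 69, 33, 54]
Insert 87:
  append 87 at index 9 → [93, 89, 75, 80, 47, 58, 69, 33, 54, 87]
  87 > parent 47 at index 4, swap → [93, 89, 75, 80, 87, 58, 69, 33, 54, 47]

[93, 89, 75, 80, 87, 58, 69, 33, 54, 47]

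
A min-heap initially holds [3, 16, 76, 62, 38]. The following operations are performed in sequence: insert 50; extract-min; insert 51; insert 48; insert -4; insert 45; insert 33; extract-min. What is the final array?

insert 50:
  append 50 at index 5 → [3, 16, 76, 62, 38, 50]
  50 < parent 76 at index 2, swap → [3, 16, 50, 62, 38, 76]
extract-min → returns 3:
  remove root 3; move last element 76 to root → [76, 16, 50, 62, 38]
  76 vs smaller child 16 at index 1, swap → [16, 76, 50, 62, 38]
  76 vs smaller child 38 at index 4, swap → [16, 38, 50, 62, 76]
insert 51:
  append 51 at index 5 → [16, 38, 50, 62, 76, 51] (no swap needed)
insert 48:
  append 48 at index 6 → [16, 38, 50, 62, 76, 51, 48]
  48 < parent 50 at index 2, swap → [16, 38, 48, 62, 76, 51, 50]
insert -4:
  append -4 at index 7 → [16, 38, 48, 62, 76, 51, 50, -4]
  -4 < parent 62 at index 3, swap → [16, 38, 48, -4, 76, 51, 50, 62]
  -4 < parent 38 at index 1, swap → [16, -4, 48, 38, 76, 51, 50, 62]
  -4 < parent 16 at index 0, swap → [-4, 16, 48, 38, 76, 51, 50, 62]
insert 45:
  append 45 at index 8 → [-4, 16, 48, 38, 76, 51, 50, 62, 45] (no swap needed)
insert 33:
  append 33 at index 9 → [-4, 16, 48, 38, 76, 51, 50, 62, 45, 33]
  33 < parent 76 at index 4, swap → [-4, 16, 48, 38, 33, 51, 50, 62, 45, 76]
extract-min → returns -4:
  remove root -4; move last element 76 to root → [76, 16, 48, 38, 33, 51, 50, 62, 45]
  76 vs smaller child 16 at index 1, swap → [16, 76, 48, 38, 33, 51, 50, 62, 45]
  76 vs smaller child 33 at index 4, swap → [16, 33, 48, 38, 76, 51, 50, 62, 45]

[16, 33, 48, 38, 76, 51, 50, 62, 45]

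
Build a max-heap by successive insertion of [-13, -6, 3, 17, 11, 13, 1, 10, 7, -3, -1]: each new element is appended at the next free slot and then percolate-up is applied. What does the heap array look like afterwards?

[17, 11, 13, 10, 3, -6, 1, -13, 7, -3, -1]

Insert -13:
  append -13 at index 0 → [-13] (no swap needed)
Insert -6:
  append -6 at index 1 → [-13, -6]
  -6 > parent -13 at index 0, swap → [-6, -13]
Insert 3:
  append 3 at index 2 → [-6, -13, 3]
  3 > parent -6 at index 0, swap → [3, -13, -6]
Insert 17:
  append 17 at index 3 → [3, -13, -6, 17]
  17 > parent -13 at index 1, swap → [3, 17, -6, -13]
  17 > parent 3 at index 0, swap → [17, 3, -6, -13]
Insert 11:
  append 11 at index 4 → [17, 3, -6, -13, 11]
  11 > parent 3 at index 1, swap → [17, 11, -6, -13, 3]
Insert 13:
  append 13 at index 5 → [17, 11, -6, -13, 3, 13]
  13 > parent -6 at index 2, swap → [17, 11, 13, -13, 3, -6]
Insert 1:
  append 1 at index 6 → [17, 11, 13, -13, 3, -6, 1] (no swap needed)
Insert 10:
  append 10 at index 7 → [17, 11, 13, -13, 3, -6, 1, 10]
  10 > parent -13 at index 3, swap → [17, 11, 13, 10, 3, -6, 1, -13]
Insert 7:
  append 7 at index 8 → [17, 11, 13, 10, 3, -6, 1, -13, 7] (no swap needed)
Insert -3:
  append -3 at index 9 → [17, 11, 13, 10, 3, -6, 1, -13, 7, -3] (no swap needed)
Insert -1:
  append -1 at index 10 → [17, 11, 13, 10, 3, -6, 1, -13, 7, -3, -1] (no swap needed)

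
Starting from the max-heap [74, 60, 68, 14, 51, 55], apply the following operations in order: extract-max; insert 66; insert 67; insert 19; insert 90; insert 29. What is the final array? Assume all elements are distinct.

[90, 68, 67, 60, 51, 55, 66, 14, 19, 29]

extract-max → returns 74:
  remove root 74; move last element 55 to root → [55, 60, 68, 14, 51]
  55 vs larger child 68 at index 2, swap → [68, 60, 55, 14, 51]
insert 66:
  append 66 at index 5 → [68, 60, 55, 14, 51, 66]
  66 > parent 55 at index 2, swap → [68, 60, 66, 14, 51, 55]
insert 67:
  append 67 at index 6 → [68, 60, 66, 14, 51, 55, 67]
  67 > parent 66 at index 2, swap → [68, 60, 67, 14, 51, 55, 66]
insert 19:
  append 19 at index 7 → [68, 60, 67, 14, 51, 55, 66, 19]
  19 > parent 14 at index 3, swap → [68, 60, 67, 19, 51, 55, 66, 14]
insert 90:
  append 90 at index 8 → [68, 60, 67, 19, 51, 55, 66, 14, 90]
  90 > parent 19 at index 3, swap → [68, 60, 67, 90, 51, 55, 66, 14, 19]
  90 > parent 60 at index 1, swap → [68, 90, 67, 60, 51, 55, 66, 14, 19]
  90 > parent 68 at index 0, swap → [90, 68, 67, 60, 51, 55, 66, 14, 19]
insert 29:
  append 29 at index 9 → [90, 68, 67, 60, 51, 55, 66, 14, 19, 29] (no swap needed)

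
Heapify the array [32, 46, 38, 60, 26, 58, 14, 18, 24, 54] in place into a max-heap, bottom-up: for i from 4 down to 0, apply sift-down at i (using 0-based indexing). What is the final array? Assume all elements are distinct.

[60, 54, 58, 46, 32, 38, 14, 18, 24, 26]

sift down from index 4:
  26 vs only child 54 at index 9, swap → [32, 46, 38, 60, 54, 58, 14, 18, 24, 26]
sift down from index 3: already satisfies heap property
sift down from index 2:
  38 vs larger child 58 at index 5, swap → [32, 46, 58, 60, 54, 38, 14, 18, 24, 26]
sift down from index 1:
  46 vs larger child 60 at index 3, swap → [32, 60, 58, 46, 54, 38, 14, 18, 24, 26]
sift down from index 0:
  32 vs larger child 60 at index 1, swap → [60, 32, 58, 46, 54, 38, 14, 18, 24, 26]
  32 vs larger child 54 at index 4, swap → [60, 54, 58, 46, 32, 38, 14, 18, 24, 26]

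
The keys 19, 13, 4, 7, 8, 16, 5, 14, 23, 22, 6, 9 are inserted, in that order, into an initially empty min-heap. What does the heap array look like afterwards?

Insert 19:
  append 19 at index 0 → [19] (no swap needed)
Insert 13:
  append 13 at index 1 → [19, 13]
  13 < parent 19 at index 0, swap → [13, 19]
Insert 4:
  append 4 at index 2 → [13, 19, 4]
  4 < parent 13 at index 0, swap → [4, 19, 13]
Insert 7:
  append 7 at index 3 → [4, 19, 13, 7]
  7 < parent 19 at index 1, swap → [4, 7, 13, 19]
Insert 8:
  append 8 at index 4 → [4, 7, 13, 19, 8] (no swap needed)
Insert 16:
  append 16 at index 5 → [4, 7, 13, 19, 8, 16] (no swap needed)
Insert 5:
  append 5 at index 6 → [4, 7, 13, 19, 8, 16, 5]
  5 < parent 13 at index 2, swap → [4, 7, 5, 19, 8, 16, 13]
Insert 14:
  append 14 at index 7 → [4, 7, 5, 19, 8, 16, 13, 14]
  14 < parent 19 at index 3, swap → [4, 7, 5, 14, 8, 16, 13, 19]
Insert 23:
  append 23 at index 8 → [4, 7, 5, 14, 8, 16, 13, 19, 23] (no swap needed)
Insert 22:
  append 22 at index 9 → [4, 7, 5, 14, 8, 16, 13, 19, 23, 22] (no swap needed)
Insert 6:
  append 6 at index 10 → [4, 7, 5, 14, 8, 16, 13, 19, 23, 22, 6]
  6 < parent 8 at index 4, swap → [4, 7, 5, 14, 6, 16, 13, 19, 23, 22, 8]
  6 < parent 7 at index 1, swap → [4, 6, 5, 14, 7, 16, 13, 19, 23, 22, 8]
Insert 9:
  append 9 at index 11 → [4, 6, 5, 14, 7, 16, 13, 19, 23, 22, 8, 9]
  9 < parent 16 at index 5, swap → [4, 6, 5, 14, 7, 9, 13, 19, 23, 22, 8, 16]

[4, 6, 5, 14, 7, 9, 13, 19, 23, 22, 8, 16]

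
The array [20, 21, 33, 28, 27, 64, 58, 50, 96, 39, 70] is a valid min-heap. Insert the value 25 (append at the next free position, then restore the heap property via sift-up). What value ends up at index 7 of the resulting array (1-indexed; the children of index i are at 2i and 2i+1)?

58

append 25 at index 12 → [20, 21, 33, 28, 27, 64, 58, 50, 96, 39, 70, 25]
25 < parent 64 at index 6, swap → [20, 21, 33, 28, 27, 25, 58, 50, 96, 39, 70, 64]
25 < parent 33 at index 3, swap → [20, 21, 25, 28, 27, 33, 58, 50, 96, 39, 70, 64]
resulting array: [20, 21, 25, 28, 27, 33, 58, 50, 96, 39, 70, 64]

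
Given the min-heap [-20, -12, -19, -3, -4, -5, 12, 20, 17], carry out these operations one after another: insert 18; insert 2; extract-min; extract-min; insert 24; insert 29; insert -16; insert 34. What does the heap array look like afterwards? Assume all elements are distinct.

[-16, -4, -12, -3, 18, -5, 12, 20, 17, 24, 29, 2, 34]

insert 18:
  append 18 at index 9 → [-20, -12, -19, -3, -4, -5, 12, 20, 17, 18] (no swap needed)
insert 2:
  append 2 at index 10 → [-20, -12, -19, -3, -4, -5, 12, 20, 17, 18, 2] (no swap needed)
extract-min → returns -20:
  remove root -20; move last element 2 to root → [2, -12, -19, -3, -4, -5, 12, 20, 17, 18]
  2 vs smaller child -19 at index 2, swap → [-19, -12, 2, -3, -4, -5, 12, 20, 17, 18]
  2 vs smaller child -5 at index 5, swap → [-19, -12, -5, -3, -4, 2, 12, 20, 17, 18]
extract-min → returns -19:
  remove root -19; move last element 18 to root → [18, -12, -5, -3, -4, 2, 12, 20, 17]
  18 vs smaller child -12 at index 1, swap → [-12, 18, -5, -3, -4, 2, 12, 20, 17]
  18 vs smaller child -4 at index 4, swap → [-12, -4, -5, -3, 18, 2, 12, 20, 17]
insert 24:
  append 24 at index 9 → [-12, -4, -5, -3, 18, 2, 12, 20, 17, 24] (no swap needed)
insert 29:
  append 29 at index 10 → [-12, -4, -5, -3, 18, 2, 12, 20, 17, 24, 29] (no swap needed)
insert -16:
  append -16 at index 11 → [-12, -4, -5, -3, 18, 2, 12, 20, 17, 24, 29, -16]
  -16 < parent 2 at index 5, swap → [-12, -4, -5, -3, 18, -16, 12, 20, 17, 24, 29, 2]
  -16 < parent -5 at index 2, swap → [-12, -4, -16, -3, 18, -5, 12, 20, 17, 24, 29, 2]
  -16 < parent -12 at index 0, swap → [-16, -4, -12, -3, 18, -5, 12, 20, 17, 24, 29, 2]
insert 34:
  append 34 at index 12 → [-16, -4, -12, -3, 18, -5, 12, 20, 17, 24, 29, 2, 34] (no swap needed)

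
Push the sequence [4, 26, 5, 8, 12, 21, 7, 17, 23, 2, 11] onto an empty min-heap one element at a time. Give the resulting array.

Insert 4:
  append 4 at index 0 → [4] (no swap needed)
Insert 26:
  append 26 at index 1 → [4, 26] (no swap needed)
Insert 5:
  append 5 at index 2 → [4, 26, 5] (no swap needed)
Insert 8:
  append 8 at index 3 → [4, 26, 5, 8]
  8 < parent 26 at index 1, swap → [4, 8, 5, 26]
Insert 12:
  append 12 at index 4 → [4, 8, 5, 26, 12] (no swap needed)
Insert 21:
  append 21 at index 5 → [4, 8, 5, 26, 12, 21] (no swap needed)
Insert 7:
  append 7 at index 6 → [4, 8, 5, 26, 12, 21, 7] (no swap needed)
Insert 17:
  append 17 at index 7 → [4, 8, 5, 26, 12, 21, 7, 17]
  17 < parent 26 at index 3, swap → [4, 8, 5, 17, 12, 21, 7, 26]
Insert 23:
  append 23 at index 8 → [4, 8, 5, 17, 12, 21, 7, 26, 23] (no swap needed)
Insert 2:
  append 2 at index 9 → [4, 8, 5, 17, 12, 21, 7, 26, 23, 2]
  2 < parent 12 at index 4, swap → [4, 8, 5, 17, 2, 21, 7, 26, 23, 12]
  2 < parent 8 at index 1, swap → [4, 2, 5, 17, 8, 21, 7, 26, 23, 12]
  2 < parent 4 at index 0, swap → [2, 4, 5, 17, 8, 21, 7, 26, 23, 12]
Insert 11:
  append 11 at index 10 → [2, 4, 5, 17, 8, 21, 7, 26, 23, 12, 11] (no swap needed)

[2, 4, 5, 17, 8, 21, 7, 26, 23, 12, 11]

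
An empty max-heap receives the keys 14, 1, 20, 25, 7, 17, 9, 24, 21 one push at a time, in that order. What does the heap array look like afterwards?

[25, 24, 17, 21, 7, 14, 9, 1, 20]

Insert 14:
  append 14 at index 0 → [14] (no swap needed)
Insert 1:
  append 1 at index 1 → [14, 1] (no swap needed)
Insert 20:
  append 20 at index 2 → [14, 1, 20]
  20 > parent 14 at index 0, swap → [20, 1, 14]
Insert 25:
  append 25 at index 3 → [20, 1, 14, 25]
  25 > parent 1 at index 1, swap → [20, 25, 14, 1]
  25 > parent 20 at index 0, swap → [25, 20, 14, 1]
Insert 7:
  append 7 at index 4 → [25, 20, 14, 1, 7] (no swap needed)
Insert 17:
  append 17 at index 5 → [25, 20, 14, 1, 7, 17]
  17 > parent 14 at index 2, swap → [25, 20, 17, 1, 7, 14]
Insert 9:
  append 9 at index 6 → [25, 20, 17, 1, 7, 14, 9] (no swap needed)
Insert 24:
  append 24 at index 7 → [25, 20, 17, 1, 7, 14, 9, 24]
  24 > parent 1 at index 3, swap → [25, 20, 17, 24, 7, 14, 9, 1]
  24 > parent 20 at index 1, swap → [25, 24, 17, 20, 7, 14, 9, 1]
Insert 21:
  append 21 at index 8 → [25, 24, 17, 20, 7, 14, 9, 1, 21]
  21 > parent 20 at index 3, swap → [25, 24, 17, 21, 7, 14, 9, 1, 20]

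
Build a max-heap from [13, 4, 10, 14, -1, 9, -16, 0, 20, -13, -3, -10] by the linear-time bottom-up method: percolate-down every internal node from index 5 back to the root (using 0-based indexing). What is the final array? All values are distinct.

sift down from index 5: already satisfies heap property
sift down from index 4: already satisfies heap property
sift down from index 3:
  14 vs larger child 20 at index 8, swap → [13, 4, 10, 20, -1, 9, -16, 0, 14, -13, -3, -10]
sift down from index 2: already satisfies heap property
sift down from index 1:
  4 vs larger child 20 at index 3, swap → [13, 20, 10, 4, -1, 9, -16, 0, 14, -13, -3, -10]
  4 vs larger child 14 at index 8, swap → [13, 20, 10, 14, -1, 9, -16, 0, 4, -13, -3, -10]
sift down from index 0:
  13 vs larger child 20 at index 1, swap → [20, 13, 10, 14, -1, 9, -16, 0, 4, -13, -3, -10]
  13 vs larger child 14 at index 3, swap → [20, 14, 10, 13, -1, 9, -16, 0, 4, -13, -3, -10]

[20, 14, 10, 13, -1, 9, -16, 0, 4, -13, -3, -10]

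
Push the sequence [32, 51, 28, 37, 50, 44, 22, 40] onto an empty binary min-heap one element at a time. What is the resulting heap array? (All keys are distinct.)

Insert 32:
  append 32 at index 0 → [32] (no swap needed)
Insert 51:
  append 51 at index 1 → [32, 51] (no swap needed)
Insert 28:
  append 28 at index 2 → [32, 51, 28]
  28 < parent 32 at index 0, swap → [28, 51, 32]
Insert 37:
  append 37 at index 3 → [28, 51, 32, 37]
  37 < parent 51 at index 1, swap → [28, 37, 32, 51]
Insert 50:
  append 50 at index 4 → [28, 37, 32, 51, 50] (no swap needed)
Insert 44:
  append 44 at index 5 → [28, 37, 32, 51, 50, 44] (no swap needed)
Insert 22:
  append 22 at index 6 → [28, 37, 32, 51, 50, 44, 22]
  22 < parent 32 at index 2, swap → [28, 37, 22, 51, 50, 44, 32]
  22 < parent 28 at index 0, swap → [22, 37, 28, 51, 50, 44, 32]
Insert 40:
  append 40 at index 7 → [22, 37, 28, 51, 50, 44, 32, 40]
  40 < parent 51 at index 3, swap → [22, 37, 28, 40, 50, 44, 32, 51]

[22, 37, 28, 40, 50, 44, 32, 51]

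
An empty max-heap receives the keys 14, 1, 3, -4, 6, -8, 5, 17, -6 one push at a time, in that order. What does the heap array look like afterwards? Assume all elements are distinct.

Insert 14:
  append 14 at index 0 → [14] (no swap needed)
Insert 1:
  append 1 at index 1 → [14, 1] (no swap needed)
Insert 3:
  append 3 at index 2 → [14, 1, 3] (no swap needed)
Insert -4:
  append -4 at index 3 → [14, 1, 3, -4] (no swap needed)
Insert 6:
  append 6 at index 4 → [14, 1, 3, -4, 6]
  6 > parent 1 at index 1, swap → [14, 6, 3, -4, 1]
Insert -8:
  append -8 at index 5 → [14, 6, 3, -4, 1, -8] (no swap needed)
Insert 5:
  append 5 at index 6 → [14, 6, 3, -4, 1, -8, 5]
  5 > parent 3 at index 2, swap → [14, 6, 5, -4, 1, -8, 3]
Insert 17:
  append 17 at index 7 → [14, 6, 5, -4, 1, -8, 3, 17]
  17 > parent -4 at index 3, swap → [14, 6, 5, 17, 1, -8, 3, -4]
  17 > parent 6 at index 1, swap → [14, 17, 5, 6, 1, -8, 3, -4]
  17 > parent 14 at index 0, swap → [17, 14, 5, 6, 1, -8, 3, -4]
Insert -6:
  append -6 at index 8 → [17, 14, 5, 6, 1, -8, 3, -4, -6] (no swap needed)

[17, 14, 5, 6, 1, -8, 3, -4, -6]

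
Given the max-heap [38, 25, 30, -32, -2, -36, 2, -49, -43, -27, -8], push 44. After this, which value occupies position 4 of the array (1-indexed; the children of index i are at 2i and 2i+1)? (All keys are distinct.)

-32

append 44 at index 12 → [38, 25, 30, -32, -2, -36, 2, -49, -43, -27, -8, 44]
44 > parent -36 at index 6, swap → [38, 25, 30, -32, -2, 44, 2, -49, -43, -27, -8, -36]
44 > parent 30 at index 3, swap → [38, 25, 44, -32, -2, 30, 2, -49, -43, -27, -8, -36]
44 > parent 38 at index 1, swap → [44, 25, 38, -32, -2, 30, 2, -49, -43, -27, -8, -36]
resulting array: [44, 25, 38, -32, -2, 30, 2, -49, -43, -27, -8, -36]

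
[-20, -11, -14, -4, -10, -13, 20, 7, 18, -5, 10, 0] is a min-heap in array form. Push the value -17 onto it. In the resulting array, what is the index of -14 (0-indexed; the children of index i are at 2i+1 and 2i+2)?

append -17 at index 12 → [-20, -11, -14, -4, -10, -13, 20, 7, 18, -5, 10, 0, -17]
-17 < parent -13 at index 5, swap → [-20, -11, -14, -4, -10, -17, 20, 7, 18, -5, 10, 0, -13]
-17 < parent -14 at index 2, swap → [-20, -11, -17, -4, -10, -14, 20, 7, 18, -5, 10, 0, -13]
resulting array: [-20, -11, -17, -4, -10, -14, 20, 7, 18, -5, 10, 0, -13]

5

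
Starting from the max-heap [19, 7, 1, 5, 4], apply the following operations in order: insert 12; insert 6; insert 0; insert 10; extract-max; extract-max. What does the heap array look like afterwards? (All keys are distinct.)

insert 12:
  append 12 at index 5 → [19, 7, 1, 5, 4, 12]
  12 > parent 1 at index 2, swap → [19, 7, 12, 5, 4, 1]
insert 6:
  append 6 at index 6 → [19, 7, 12, 5, 4, 1, 6] (no swap needed)
insert 0:
  append 0 at index 7 → [19, 7, 12, 5, 4, 1, 6, 0] (no swap needed)
insert 10:
  append 10 at index 8 → [19, 7, 12, 5, 4, 1, 6, 0, 10]
  10 > parent 5 at index 3, swap → [19, 7, 12, 10, 4, 1, 6, 0, 5]
  10 > parent 7 at index 1, swap → [19, 10, 12, 7, 4, 1, 6, 0, 5]
extract-max → returns 19:
  remove root 19; move last element 5 to root → [5, 10, 12, 7, 4, 1, 6, 0]
  5 vs larger child 12 at index 2, swap → [12, 10, 5, 7, 4, 1, 6, 0]
  5 vs larger child 6 at index 6, swap → [12, 10, 6, 7, 4, 1, 5, 0]
extract-max → returns 12:
  remove root 12; move last element 0 to root → [0, 10, 6, 7, 4, 1, 5]
  0 vs larger child 10 at index 1, swap → [10, 0, 6, 7, 4, 1, 5]
  0 vs larger child 7 at index 3, swap → [10, 7, 6, 0, 4, 1, 5]

[10, 7, 6, 0, 4, 1, 5]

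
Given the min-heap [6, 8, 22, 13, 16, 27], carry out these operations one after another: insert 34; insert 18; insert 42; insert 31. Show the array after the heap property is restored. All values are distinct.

insert 34:
  append 34 at index 6 → [6, 8, 22, 13, 16, 27, 34] (no swap needed)
insert 18:
  append 18 at index 7 → [6, 8, 22, 13, 16, 27, 34, 18] (no swap needed)
insert 42:
  append 42 at index 8 → [6, 8, 22, 13, 16, 27, 34, 18, 42] (no swap needed)
insert 31:
  append 31 at index 9 → [6, 8, 22, 13, 16, 27, 34, 18, 42, 31] (no swap needed)

[6, 8, 22, 13, 16, 27, 34, 18, 42, 31]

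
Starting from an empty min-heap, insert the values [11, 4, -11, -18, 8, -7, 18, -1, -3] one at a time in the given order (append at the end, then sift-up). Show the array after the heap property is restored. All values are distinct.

Insert 11:
  append 11 at index 0 → [11] (no swap needed)
Insert 4:
  append 4 at index 1 → [11, 4]
  4 < parent 11 at index 0, swap → [4, 11]
Insert -11:
  append -11 at index 2 → [4, 11, -11]
  -11 < parent 4 at index 0, swap → [-11, 11, 4]
Insert -18:
  append -18 at index 3 → [-11, 11, 4, -18]
  -18 < parent 11 at index 1, swap → [-11, -18, 4, 11]
  -18 < parent -11 at index 0, swap → [-18, -11, 4, 11]
Insert 8:
  append 8 at index 4 → [-18, -11, 4, 11, 8] (no swap needed)
Insert -7:
  append -7 at index 5 → [-18, -11, 4, 11, 8, -7]
  -7 < parent 4 at index 2, swap → [-18, -11, -7, 11, 8, 4]
Insert 18:
  append 18 at index 6 → [-18, -11, -7, 11, 8, 4, 18] (no swap needed)
Insert -1:
  append -1 at index 7 → [-18, -11, -7, 11, 8, 4, 18, -1]
  -1 < parent 11 at index 3, swap → [-18, -11, -7, -1, 8, 4, 18, 11]
Insert -3:
  append -3 at index 8 → [-18, -11, -7, -1, 8, 4, 18, 11, -3]
  -3 < parent -1 at index 3, swap → [-18, -11, -7, -3, 8, 4, 18, 11, -1]

[-18, -11, -7, -3, 8, 4, 18, 11, -1]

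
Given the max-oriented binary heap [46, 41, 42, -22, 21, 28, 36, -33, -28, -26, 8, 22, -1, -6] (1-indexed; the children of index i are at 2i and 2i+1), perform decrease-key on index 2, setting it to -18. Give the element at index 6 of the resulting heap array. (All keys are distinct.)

28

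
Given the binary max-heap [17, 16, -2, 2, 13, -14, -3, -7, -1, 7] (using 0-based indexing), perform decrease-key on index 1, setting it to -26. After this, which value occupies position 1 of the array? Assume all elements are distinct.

13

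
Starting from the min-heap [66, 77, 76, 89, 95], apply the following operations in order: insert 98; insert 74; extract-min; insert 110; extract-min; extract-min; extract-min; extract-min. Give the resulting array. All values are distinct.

[95, 110, 98]

insert 98:
  append 98 at index 5 → [66, 77, 76, 89, 95, 98] (no swap needed)
insert 74:
  append 74 at index 6 → [66, 77, 76, 89, 95, 98, 74]
  74 < parent 76 at index 2, swap → [66, 77, 74, 89, 95, 98, 76]
extract-min → returns 66:
  remove root 66; move last element 76 to root → [76, 77, 74, 89, 95, 98]
  76 vs smaller child 74 at index 2, swap → [74, 77, 76, 89, 95, 98]
insert 110:
  append 110 at index 6 → [74, 77, 76, 89, 95, 98, 110] (no swap needed)
extract-min → returns 74:
  remove root 74; move last element 110 to root → [110, 77, 76, 89, 95, 98]
  110 vs smaller child 76 at index 2, swap → [76, 77, 110, 89, 95, 98]
  110 vs only child 98 at index 5, swap → [76, 77, 98, 89, 95, 110]
extract-min → returns 76:
  remove root 76; move last element 110 to root → [110, 77, 98, 89, 95]
  110 vs smaller child 77 at index 1, swap → [77, 110, 98, 89, 95]
  110 vs smaller child 89 at index 3, swap → [77, 89, 98, 110, 95]
extract-min → returns 77:
  remove root 77; move last element 95 to root → [95, 89, 98, 110]
  95 vs smaller child 89 at index 1, swap → [89, 95, 98, 110]
extract-min → returns 89:
  remove root 89; move last element 110 to root → [110, 95, 98]
  110 vs smaller child 95 at index 1, swap → [95, 110, 98]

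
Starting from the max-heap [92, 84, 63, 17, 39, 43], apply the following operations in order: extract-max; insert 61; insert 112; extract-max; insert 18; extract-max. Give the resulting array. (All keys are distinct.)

extract-max → returns 92:
  remove root 92; move last element 43 to root → [43, 84, 63, 17, 39]
  43 vs larger child 84 at index 1, swap → [84, 43, 63, 17, 39]
insert 61:
  append 61 at index 5 → [84, 43, 63, 17, 39, 61] (no swap needed)
insert 112:
  append 112 at index 6 → [84, 43, 63, 17, 39, 61, 112]
  112 > parent 63 at index 2, swap → [84, 43, 112, 17, 39, 61, 63]
  112 > parent 84 at index 0, swap → [112, 43, 84, 17, 39, 61, 63]
extract-max → returns 112:
  remove root 112; move last element 63 to root → [63, 43, 84, 17, 39, 61]
  63 vs larger child 84 at index 2, swap → [84, 43, 63, 17, 39, 61]
insert 18:
  append 18 at index 6 → [84, 43, 63, 17, 39, 61, 18] (no swap needed)
extract-max → returns 84:
  remove root 84; move last element 18 to root → [18, 43, 63, 17, 39, 61]
  18 vs larger child 63 at index 2, swap → [63, 43, 18, 17, 39, 61]
  18 vs only child 61 at index 5, swap → [63, 43, 61, 17, 39, 18]

[63, 43, 61, 17, 39, 18]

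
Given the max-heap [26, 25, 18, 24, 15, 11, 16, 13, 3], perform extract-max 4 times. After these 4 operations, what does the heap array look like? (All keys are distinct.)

[16, 15, 11, 13, 3]

extract-max #1 returns 26:
  remove root 26; move last element 3 to root → [3, 25, 18, 24, 15, 11, 16, 13]
  3 vs larger child 25 at index 1, swap → [25, 3, 18, 24, 15, 11, 16, 13]
  3 vs larger child 24 at index 3, swap → [25, 24, 18, 3, 15, 11, 16, 13]
  3 vs only child 13 at index 7, swap → [25, 24, 18, 13, 15, 11, 16, 3]
extract-max #2 returns 25:
  remove root 25; move last element 3 to root → [3, 24, 18, 13, 15, 11, 16]
  3 vs larger child 24 at index 1, swap → [24, 3, 18, 13, 15, 11, 16]
  3 vs larger child 15 at index 4, swap → [24, 15, 18, 13, 3, 11, 16]
extract-max #3 returns 24:
  remove root 24; move last element 16 to root → [16, 15, 18, 13, 3, 11]
  16 vs larger child 18 at index 2, swap → [18, 15, 16, 13, 3, 11]
extract-max #4 returns 18:
  remove root 18; move last element 11 to root → [11, 15, 16, 13, 3]
  11 vs larger child 16 at index 2, swap → [16, 15, 11, 13, 3]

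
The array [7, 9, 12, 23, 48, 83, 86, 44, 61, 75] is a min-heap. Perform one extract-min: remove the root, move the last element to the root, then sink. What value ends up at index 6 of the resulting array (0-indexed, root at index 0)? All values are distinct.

86

remove root 7; move last element 75 to root → [75, 9, 12, 23, 48, 83, 86, 44, 61]
75 vs smaller child 9 at index 1, swap → [9, 75, 12, 23, 48, 83, 86, 44, 61]
75 vs smaller child 23 at index 3, swap → [9, 23, 12, 75, 48, 83, 86, 44, 61]
75 vs smaller child 44 at index 7, swap → [9, 23, 12, 44, 48, 83, 86, 75, 61]
resulting array: [9, 23, 12, 44, 48, 83, 86, 75, 61]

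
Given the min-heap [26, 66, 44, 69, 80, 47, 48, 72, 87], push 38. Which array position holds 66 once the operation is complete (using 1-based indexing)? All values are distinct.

5

append 38 at index 10 → [26, 66, 44, 69, 80, 47, 48, 72, 87, 38]
38 < parent 80 at index 5, swap → [26, 66, 44, 69, 38, 47, 48, 72, 87, 80]
38 < parent 66 at index 2, swap → [26, 38, 44, 69, 66, 47, 48, 72, 87, 80]
resulting array: [26, 38, 44, 69, 66, 47, 48, 72, 87, 80]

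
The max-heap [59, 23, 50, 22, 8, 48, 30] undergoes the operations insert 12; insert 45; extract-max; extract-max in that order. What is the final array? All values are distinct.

insert 12:
  append 12 at index 7 → [59, 23, 50, 22, 8, 48, 30, 12] (no swap needed)
insert 45:
  append 45 at index 8 → [59, 23, 50, 22, 8, 48, 30, 12, 45]
  45 > parent 22 at index 3, swap → [59, 23, 50, 45, 8, 48, 30, 12, 22]
  45 > parent 23 at index 1, swap → [59, 45, 50, 23, 8, 48, 30, 12, 22]
extract-max → returns 59:
  remove root 59; move last element 22 to root → [22, 45, 50, 23, 8, 48, 30, 12]
  22 vs larger child 50 at index 2, swap → [50, 45, 22, 23, 8, 48, 30, 12]
  22 vs larger child 48 at index 5, swap → [50, 45, 48, 23, 8, 22, 30, 12]
extract-max → returns 50:
  remove root 50; move last element 12 to root → [12, 45, 48, 23, 8, 22, 30]
  12 vs larger child 48 at index 2, swap → [48, 45, 12, 23, 8, 22, 30]
  12 vs larger child 30 at index 6, swap → [48, 45, 30, 23, 8, 22, 12]

[48, 45, 30, 23, 8, 22, 12]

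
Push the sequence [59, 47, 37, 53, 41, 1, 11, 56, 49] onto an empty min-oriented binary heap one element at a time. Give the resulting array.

[1, 41, 11, 49, 53, 47, 37, 59, 56]

Insert 59:
  append 59 at index 0 → [59] (no swap needed)
Insert 47:
  append 47 at index 1 → [59, 47]
  47 < parent 59 at index 0, swap → [47, 59]
Insert 37:
  append 37 at index 2 → [47, 59, 37]
  37 < parent 47 at index 0, swap → [37, 59, 47]
Insert 53:
  append 53 at index 3 → [37, 59, 47, 53]
  53 < parent 59 at index 1, swap → [37, 53, 47, 59]
Insert 41:
  append 41 at index 4 → [37, 53, 47, 59, 41]
  41 < parent 53 at index 1, swap → [37, 41, 47, 59, 53]
Insert 1:
  append 1 at index 5 → [37, 41, 47, 59, 53, 1]
  1 < parent 47 at index 2, swap → [37, 41, 1, 59, 53, 47]
  1 < parent 37 at index 0, swap → [1, 41, 37, 59, 53, 47]
Insert 11:
  append 11 at index 6 → [1, 41, 37, 59, 53, 47, 11]
  11 < parent 37 at index 2, swap → [1, 41, 11, 59, 53, 47, 37]
Insert 56:
  append 56 at index 7 → [1, 41, 11, 59, 53, 47, 37, 56]
  56 < parent 59 at index 3, swap → [1, 41, 11, 56, 53, 47, 37, 59]
Insert 49:
  append 49 at index 8 → [1, 41, 11, 56, 53, 47, 37, 59, 49]
  49 < parent 56 at index 3, swap → [1, 41, 11, 49, 53, 47, 37, 59, 56]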